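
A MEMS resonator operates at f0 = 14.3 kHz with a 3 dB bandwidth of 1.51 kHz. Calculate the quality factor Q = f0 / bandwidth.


Step 1: Q = f0 / bandwidth
Step 2: Q = 14.3 / 1.51
Q = 9.5


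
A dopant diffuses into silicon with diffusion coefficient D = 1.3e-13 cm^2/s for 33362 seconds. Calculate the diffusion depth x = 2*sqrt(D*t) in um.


Step 1: Compute D*t = 1.3e-13 * 33362 = 4.33706e-09 cm^2
Step 2: sqrt(D*t) = 6.58564e-05 cm
Step 3: x = 2 * 6.58564e-05 cm = 1.317128e-04 cm
Step 4: Convert to um (1 cm = 1e4 um): x = 1.317 um


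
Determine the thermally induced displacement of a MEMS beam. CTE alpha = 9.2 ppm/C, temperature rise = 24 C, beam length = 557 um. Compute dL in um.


Step 1: Convert CTE: alpha = 9.2 ppm/C = 9.2e-6 /C
Step 2: dL = 9.2e-6 * 24 * 557
dL = 0.123 um


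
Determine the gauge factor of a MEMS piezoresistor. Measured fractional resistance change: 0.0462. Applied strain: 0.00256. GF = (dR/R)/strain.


Step 1: Identify values.
dR/R = 0.0462, strain = 0.00256
Step 2: GF = (dR/R) / strain = 0.0462 / 0.00256
GF = 18.0


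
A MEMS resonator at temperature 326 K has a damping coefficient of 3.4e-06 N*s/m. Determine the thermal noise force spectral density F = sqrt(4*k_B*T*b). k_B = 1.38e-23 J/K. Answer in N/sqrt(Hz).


Step 1: Compute 4 * k_B * T * b
= 4 * 1.38e-23 * 326 * 3.4e-06
= 6.1184e-26 N^2/Hz
Step 2: F_noise = sqrt(6.1184e-26)
F_noise = 2.47e-13 N/sqrt(Hz)


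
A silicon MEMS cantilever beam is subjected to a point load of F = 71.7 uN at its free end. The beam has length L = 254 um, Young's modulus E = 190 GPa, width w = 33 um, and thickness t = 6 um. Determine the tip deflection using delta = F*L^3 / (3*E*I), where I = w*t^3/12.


Step 1: Calculate the second moment of area.
I = w * t^3 / 12 = 33 * 6^3 / 12 = 594.0 um^4
Step 2: Convert E to consistent units (1 GPa = 1000 uN/um^2).
E = 190 GPa = 190000 uN/um^2
Step 3: Calculate tip deflection.
delta = F * L^3 / (3 * E * I)
delta = 71.7 * 254^3 / (3 * 190000 * 594.0)
delta = 3.4702 um


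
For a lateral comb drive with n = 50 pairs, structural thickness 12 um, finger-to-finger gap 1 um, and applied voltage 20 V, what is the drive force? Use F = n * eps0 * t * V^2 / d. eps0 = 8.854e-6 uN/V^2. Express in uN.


Step 1: Parameters: n=50, eps0=8.854e-6 uN/V^2, t=12 um, V=20 V, d=1 um
Step 2: V^2 = 400
Step 3: F = 50 * 8.854e-6 * 12 * 400 / 1
F = 2.125 uN


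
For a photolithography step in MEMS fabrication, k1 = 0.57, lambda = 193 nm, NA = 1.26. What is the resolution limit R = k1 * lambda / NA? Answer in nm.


Step 1: Identify values: k1 = 0.57, lambda = 193 nm, NA = 1.26
Step 2: R = k1 * lambda / NA
R = 0.57 * 193 / 1.26
R = 87.3 nm


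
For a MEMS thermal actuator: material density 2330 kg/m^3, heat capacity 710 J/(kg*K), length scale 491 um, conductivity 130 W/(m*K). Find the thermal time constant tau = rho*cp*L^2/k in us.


Step 1: Convert L to m: L = 491e-6 m
Step 2: L^2 = (491e-6)^2 = 2.41081e-07 m^2
Step 3: tau = 2330 * 710 * 2.41081e-07 / 130 = 3.06784845e-03 s
Step 4: Convert to microseconds (multiply by 1e6).
tau = 3067.848 us


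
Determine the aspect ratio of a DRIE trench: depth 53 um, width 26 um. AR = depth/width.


Step 1: AR = depth / width
Step 2: AR = 53 / 26
AR = 2.0


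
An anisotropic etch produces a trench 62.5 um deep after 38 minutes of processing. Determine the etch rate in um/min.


Step 1: Etch rate = depth / time
Step 2: rate = 62.5 / 38
rate = 1.645 um/min


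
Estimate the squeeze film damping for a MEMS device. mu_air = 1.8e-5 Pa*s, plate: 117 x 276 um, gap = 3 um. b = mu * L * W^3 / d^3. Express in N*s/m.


Step 1: Convert to SI.
L = 117e-6 m, W = 276e-6 m, d = 3e-6 m
Step 2: W^3 = (276e-6)^3 = 2.10e-11 m^3
Step 3: d^3 = (3e-6)^3 = 2.70e-17 m^3
Step 4: b = 1.8e-5 * 117e-6 * 2.10e-11 / 2.70e-17
b = 1.64e-03 N*s/m


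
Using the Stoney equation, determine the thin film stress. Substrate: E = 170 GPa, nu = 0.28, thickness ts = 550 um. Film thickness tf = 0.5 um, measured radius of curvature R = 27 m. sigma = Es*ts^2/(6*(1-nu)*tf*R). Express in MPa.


Step 1: Compute numerator: Es * ts^2 = 170 * 550^2 = 51425000 (GPa*um^2)
Step 2: Compute denominator (R in um): 6*(1-nu)*tf*R = 6*0.72*0.5*27e6 = 58320000.0 (um^2)
Step 3: sigma (GPa) = 51425000 / 58320000.0 = 8.81773e-01 GPa
Step 4: Convert to MPa (x1000): sigma = 881.8 MPa


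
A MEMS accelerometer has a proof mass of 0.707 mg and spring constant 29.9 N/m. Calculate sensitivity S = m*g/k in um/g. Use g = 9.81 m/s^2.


Step 1: Convert mass: m = 0.707 mg = 7.07e-07 kg
Step 2: S = m * g / k = 7.07e-07 * 9.81 / 29.9
Step 3: S = 2.32e-07 m/g
Step 4: Convert to um/g: S = 0.232 um/g


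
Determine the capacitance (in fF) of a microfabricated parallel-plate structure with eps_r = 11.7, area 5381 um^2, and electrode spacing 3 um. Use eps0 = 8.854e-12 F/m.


Step 1: Convert area to m^2: A = 5381e-12 m^2
Step 2: Convert gap to m: d = 3e-6 m
Step 3: C = eps0 * eps_r * A / d
C = 8.854e-12 * 11.7 * 5381e-12 / 3e-6
Step 4: Convert to fF (multiply by 1e15).
C = 185.81 fF


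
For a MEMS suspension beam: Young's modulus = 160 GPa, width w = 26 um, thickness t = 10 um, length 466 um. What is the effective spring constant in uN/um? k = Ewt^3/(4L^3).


Step 1: Convert E to consistent units (1 GPa = 1000 uN/um^2).
E = 160 GPa = 160000 uN/um^2
Step 2: Compute t^3 = 10^3 = 1000
Step 3: Compute L^3 = 466^3 = 101194696
Step 4: k = 160000 * 26 * 1000 / (4 * 101194696)
k = 10.2772 uN/um


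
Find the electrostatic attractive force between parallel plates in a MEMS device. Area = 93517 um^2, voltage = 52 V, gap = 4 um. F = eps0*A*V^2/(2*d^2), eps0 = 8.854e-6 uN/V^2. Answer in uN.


Step 1: Identify parameters.
eps0 = 8.854e-6 uN/V^2, A = 93517 um^2, V = 52 V, d = 4 um
Step 2: Compute V^2 = 52^2 = 2704
Step 3: Compute d^2 = 4^2 = 16
Step 4: F = 0.5 * 8.854e-6 * 93517 * 2704 / 16
F = 69.966 uN


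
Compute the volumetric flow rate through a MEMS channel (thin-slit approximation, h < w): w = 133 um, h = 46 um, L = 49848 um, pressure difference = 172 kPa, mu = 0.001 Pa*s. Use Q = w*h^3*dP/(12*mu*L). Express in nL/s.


Step 1: Convert all dimensions to SI (meters).
w = 133e-6 m, h = 46e-6 m, L = 49848e-6 m, dP = 172e3 Pa
Step 2: Q = w * h^3 * dP / (12 * mu * L)
Q = 133e-6 * (46e-6)^3 * 172e3 / (12 * 0.001 * 49848e-6) = 3.72241336e-09 m^3/s
Step 3: Convert Q from m^3/s to nL/s (1 m^3 = 1e12 nL, so multiply by 1e12).
Q = 3722.413 nL/s


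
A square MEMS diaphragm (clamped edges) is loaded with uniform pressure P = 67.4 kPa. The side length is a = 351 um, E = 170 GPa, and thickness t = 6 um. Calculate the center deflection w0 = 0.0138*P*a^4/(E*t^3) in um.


Step 1: Convert pressure to compatible units (E is in GPa, so P in GPa).
P = 67.4 kPa = 67.4e-6 GPa
Step 2: Compute numerator: 0.0138 * P * a^4.
a^4 = 351^4 = 15178486401
numerator = 0.0138 * 67.4e-6 * 15178486401 = 1.41178e+04
Step 3: Compute denominator: E * t^3 = 170 * 6^3 = 36720
Step 4: w0 = numerator / denominator = 1.41178e+04 / 36720 = 0.3845 um


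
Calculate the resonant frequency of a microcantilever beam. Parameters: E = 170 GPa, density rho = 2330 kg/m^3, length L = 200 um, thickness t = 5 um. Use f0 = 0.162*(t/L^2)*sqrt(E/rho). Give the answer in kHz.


Step 1: Convert units to SI.
t_SI = 5e-6 m, L_SI = 200e-6 m
Step 2: Calculate sqrt(E/rho).
sqrt(170e9 / 2330) = 8541.74 m/s
Step 3: Compute f0.
f0 = 0.162 * 5e-6 / (200e-6)^2 * 8541.74 = 172970.2 Hz = 172.97 kHz


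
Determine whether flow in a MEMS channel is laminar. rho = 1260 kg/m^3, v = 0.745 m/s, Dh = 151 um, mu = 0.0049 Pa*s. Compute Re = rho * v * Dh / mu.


Step 1: Convert Dh to meters: Dh = 151e-6 m
Step 2: Re = rho * v * Dh / mu
Re = 1260 * 0.745 * 151e-6 / 0.0049
Re = 28.927
Since Re = 28.927 is below ~2300, the flow is laminar.


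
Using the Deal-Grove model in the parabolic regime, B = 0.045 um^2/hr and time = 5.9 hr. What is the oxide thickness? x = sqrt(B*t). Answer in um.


Step 1: Compute B*t = 0.045 * 5.9 = 0.2655
Step 2: x = sqrt(0.2655)
x = 0.515 um


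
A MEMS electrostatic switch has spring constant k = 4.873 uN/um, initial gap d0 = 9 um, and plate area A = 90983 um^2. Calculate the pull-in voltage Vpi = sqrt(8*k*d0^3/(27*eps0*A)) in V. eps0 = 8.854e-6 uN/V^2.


Step 1: Compute numerator: 8 * k * d0^3 = 8 * 4.873 * 9^3 = 28419.336
Step 2: Compute denominator: 27 * eps0 * A = 27 * 8.854e-6 * 90983 = 21.750214
Step 3: Vpi = sqrt(28419.336 / 21.750214)
Vpi = 36.15 V


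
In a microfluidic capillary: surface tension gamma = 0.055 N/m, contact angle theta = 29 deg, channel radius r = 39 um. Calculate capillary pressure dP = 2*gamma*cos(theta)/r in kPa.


Step 1: cos(29 deg) = 0.8746
Step 2: Convert r to m: r = 39e-6 m
Step 3: dP = 2 * 0.055 * 0.8746 / 39e-6 = 2466.8 Pa
Step 4: Convert Pa to kPa (divide by 1000).
dP = 2.47 kPa


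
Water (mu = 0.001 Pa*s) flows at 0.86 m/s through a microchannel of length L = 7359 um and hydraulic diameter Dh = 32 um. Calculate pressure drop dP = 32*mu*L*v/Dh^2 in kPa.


Step 1: Convert to SI: L = 7359e-6 m, Dh = 32e-6 m
Step 2: dP = 32 * 0.001 * 7359e-6 * 0.86 / (32e-6)^2
Step 3: dP = 197773.12 Pa
Step 4: Convert to kPa: dP = 197.77 kPa


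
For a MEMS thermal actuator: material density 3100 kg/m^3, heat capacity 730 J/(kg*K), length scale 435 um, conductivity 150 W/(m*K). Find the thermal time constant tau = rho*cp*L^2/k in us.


Step 1: Convert L to m: L = 435e-6 m
Step 2: L^2 = (435e-6)^2 = 1.89225e-07 m^2
Step 3: tau = 3100 * 730 * 1.89225e-07 / 150 = 2.8547745e-03 s
Step 4: Convert to microseconds (multiply by 1e6).
tau = 2854.775 us


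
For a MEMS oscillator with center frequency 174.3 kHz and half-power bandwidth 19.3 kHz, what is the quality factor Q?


Step 1: Q = f0 / bandwidth
Step 2: Q = 174.3 / 19.3
Q = 9.0


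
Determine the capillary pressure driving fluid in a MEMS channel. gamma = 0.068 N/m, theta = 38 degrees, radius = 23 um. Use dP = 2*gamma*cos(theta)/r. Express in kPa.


Step 1: cos(38 deg) = 0.788
Step 2: Convert r to m: r = 23e-6 m
Step 3: dP = 2 * 0.068 * 0.788 / 23e-6 = 4659.5 Pa
Step 4: Convert Pa to kPa (divide by 1000).
dP = 4.66 kPa


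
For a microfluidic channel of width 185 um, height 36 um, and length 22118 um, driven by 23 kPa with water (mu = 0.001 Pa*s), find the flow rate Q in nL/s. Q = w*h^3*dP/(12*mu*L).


Step 1: Convert all dimensions to SI (meters).
w = 185e-6 m, h = 36e-6 m, L = 22118e-6 m, dP = 23e3 Pa
Step 2: Q = w * h^3 * dP / (12 * mu * L)
Q = 185e-6 * (36e-6)^3 * 23e3 / (12 * 0.001 * 22118e-6) = 7.4796275e-10 m^3/s
Step 3: Convert Q from m^3/s to nL/s (1 m^3 = 1e12 nL, so multiply by 1e12).
Q = 747.963 nL/s


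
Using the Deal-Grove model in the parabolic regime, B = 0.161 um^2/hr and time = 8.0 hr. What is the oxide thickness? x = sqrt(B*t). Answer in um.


Step 1: Compute B*t = 0.161 * 8.0 = 1.288
Step 2: x = sqrt(1.288)
x = 1.135 um


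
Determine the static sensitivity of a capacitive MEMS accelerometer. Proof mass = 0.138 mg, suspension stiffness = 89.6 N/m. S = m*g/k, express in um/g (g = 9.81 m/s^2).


Step 1: Convert mass: m = 0.138 mg = 1.38e-07 kg
Step 2: S = m * g / k = 1.38e-07 * 9.81 / 89.6
Step 3: S = 1.51e-08 m/g
Step 4: Convert to um/g: S = 0.015 um/g


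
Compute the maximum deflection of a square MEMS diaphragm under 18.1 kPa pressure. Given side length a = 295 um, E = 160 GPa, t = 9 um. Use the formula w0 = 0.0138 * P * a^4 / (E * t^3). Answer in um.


Step 1: Convert pressure to compatible units (E is in GPa, so P in GPa).
P = 18.1 kPa = 18.1e-6 GPa
Step 2: Compute numerator: 0.0138 * P * a^4.
a^4 = 295^4 = 7573350625
numerator = 0.0138 * 18.1e-6 * 7573350625 = 1.8917e+03
Step 3: Compute denominator: E * t^3 = 160 * 9^3 = 116640
Step 4: w0 = numerator / denominator = 1.8917e+03 / 116640 = 0.0162 um


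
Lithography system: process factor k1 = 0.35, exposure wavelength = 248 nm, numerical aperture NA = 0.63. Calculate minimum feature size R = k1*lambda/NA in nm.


Step 1: Identify values: k1 = 0.35, lambda = 248 nm, NA = 0.63
Step 2: R = k1 * lambda / NA
R = 0.35 * 248 / 0.63
R = 137.8 nm


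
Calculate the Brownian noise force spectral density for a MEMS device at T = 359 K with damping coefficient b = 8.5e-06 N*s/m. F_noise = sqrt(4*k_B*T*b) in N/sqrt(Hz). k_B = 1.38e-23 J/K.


Step 1: Compute 4 * k_B * T * b
= 4 * 1.38e-23 * 359 * 8.5e-06
= 1.6844e-25 N^2/Hz
Step 2: F_noise = sqrt(1.6844e-25)
F_noise = 4.10e-13 N/sqrt(Hz)


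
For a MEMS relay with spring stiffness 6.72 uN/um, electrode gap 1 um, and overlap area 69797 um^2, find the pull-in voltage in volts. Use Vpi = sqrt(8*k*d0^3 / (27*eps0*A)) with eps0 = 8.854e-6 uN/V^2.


Step 1: Compute numerator: 8 * k * d0^3 = 8 * 6.72 * 1^3 = 53.76
Step 2: Compute denominator: 27 * eps0 * A = 27 * 8.854e-6 * 69797 = 16.685531
Step 3: Vpi = sqrt(53.76 / 16.685531)
Vpi = 1.79 V


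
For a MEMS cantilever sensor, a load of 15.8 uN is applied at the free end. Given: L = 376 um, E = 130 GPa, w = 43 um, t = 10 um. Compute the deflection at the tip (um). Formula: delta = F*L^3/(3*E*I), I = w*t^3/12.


Step 1: Calculate the second moment of area.
I = w * t^3 / 12 = 43 * 10^3 / 12 = 3583.3333 um^4
Step 2: Convert E to consistent units (1 GPa = 1000 uN/um^2).
E = 130 GPa = 130000 uN/um^2
Step 3: Calculate tip deflection.
delta = F * L^3 / (3 * E * I)
delta = 15.8 * 376^3 / (3 * 130000 * 3583.3333)
delta = 0.601 um


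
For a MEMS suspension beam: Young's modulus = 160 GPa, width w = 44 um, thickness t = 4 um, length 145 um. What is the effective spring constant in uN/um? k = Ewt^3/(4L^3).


Step 1: Convert E to consistent units (1 GPa = 1000 uN/um^2).
E = 160 GPa = 160000 uN/um^2
Step 2: Compute t^3 = 4^3 = 64
Step 3: Compute L^3 = 145^3 = 3048625
Step 4: k = 160000 * 44 * 64 / (4 * 3048625)
k = 36.9478 uN/um


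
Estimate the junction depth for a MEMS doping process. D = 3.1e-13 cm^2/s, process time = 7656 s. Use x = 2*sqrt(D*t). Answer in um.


Step 1: Compute D*t = 3.1e-13 * 7656 = 2.37336e-09 cm^2
Step 2: sqrt(D*t) = 4.8717e-05 cm
Step 3: x = 2 * 4.8717e-05 cm = 9.7434e-05 cm
Step 4: Convert to um (1 cm = 1e4 um): x = 0.974 um


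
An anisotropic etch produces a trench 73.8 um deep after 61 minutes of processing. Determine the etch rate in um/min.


Step 1: Etch rate = depth / time
Step 2: rate = 73.8 / 61
rate = 1.21 um/min


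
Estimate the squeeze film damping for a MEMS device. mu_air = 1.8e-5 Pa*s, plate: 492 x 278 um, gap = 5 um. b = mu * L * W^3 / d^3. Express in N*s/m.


Step 1: Convert to SI.
L = 492e-6 m, W = 278e-6 m, d = 5e-6 m
Step 2: W^3 = (278e-6)^3 = 2.15e-11 m^3
Step 3: d^3 = (5e-6)^3 = 1.25e-16 m^3
Step 4: b = 1.8e-5 * 492e-6 * 2.15e-11 / 1.25e-16
b = 1.52e-03 N*s/m


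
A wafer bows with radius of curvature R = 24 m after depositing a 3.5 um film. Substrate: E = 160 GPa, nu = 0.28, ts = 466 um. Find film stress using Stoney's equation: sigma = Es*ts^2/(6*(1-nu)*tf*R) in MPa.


Step 1: Compute numerator: Es * ts^2 = 160 * 466^2 = 34744960 (GPa*um^2)
Step 2: Compute denominator (R in um): 6*(1-nu)*tf*R = 6*0.72*3.5*24e6 = 362880000.0 (um^2)
Step 3: sigma (GPa) = 34744960 / 362880000.0 = 9.5748e-02 GPa
Step 4: Convert to MPa (x1000): sigma = 95.7 MPa


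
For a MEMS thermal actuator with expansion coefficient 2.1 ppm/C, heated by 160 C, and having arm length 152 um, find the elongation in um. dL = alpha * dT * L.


Step 1: Convert CTE: alpha = 2.1 ppm/C = 2.1e-6 /C
Step 2: dL = 2.1e-6 * 160 * 152
dL = 0.0511 um


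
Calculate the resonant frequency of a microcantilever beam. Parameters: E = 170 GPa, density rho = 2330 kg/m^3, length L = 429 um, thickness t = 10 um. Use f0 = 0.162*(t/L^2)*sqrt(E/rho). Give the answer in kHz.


Step 1: Convert units to SI.
t_SI = 10e-6 m, L_SI = 429e-6 m
Step 2: Calculate sqrt(E/rho).
sqrt(170e9 / 2330) = 8541.74 m/s
Step 3: Compute f0.
f0 = 0.162 * 10e-6 / (429e-6)^2 * 8541.74 = 75187.7 Hz = 75.19 kHz


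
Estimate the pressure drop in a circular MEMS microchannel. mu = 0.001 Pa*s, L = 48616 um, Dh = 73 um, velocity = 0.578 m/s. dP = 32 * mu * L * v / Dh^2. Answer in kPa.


Step 1: Convert to SI: L = 48616e-6 m, Dh = 73e-6 m
Step 2: dP = 32 * 0.001 * 48616e-6 * 0.578 / (73e-6)^2
Step 3: dP = 168737.39 Pa
Step 4: Convert to kPa: dP = 168.74 kPa


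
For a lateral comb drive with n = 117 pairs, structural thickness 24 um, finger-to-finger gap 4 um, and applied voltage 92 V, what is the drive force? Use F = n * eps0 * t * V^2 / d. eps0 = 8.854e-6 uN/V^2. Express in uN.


Step 1: Parameters: n=117, eps0=8.854e-6 uN/V^2, t=24 um, V=92 V, d=4 um
Step 2: V^2 = 8464
Step 3: F = 117 * 8.854e-6 * 24 * 8464 / 4
F = 52.608 uN


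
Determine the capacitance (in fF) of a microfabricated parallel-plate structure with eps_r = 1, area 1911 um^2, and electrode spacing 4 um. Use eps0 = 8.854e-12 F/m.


Step 1: Convert area to m^2: A = 1911e-12 m^2
Step 2: Convert gap to m: d = 4e-6 m
Step 3: C = eps0 * eps_r * A / d
C = 8.854e-12 * 1 * 1911e-12 / 4e-6
Step 4: Convert to fF (multiply by 1e15).
C = 4.23 fF


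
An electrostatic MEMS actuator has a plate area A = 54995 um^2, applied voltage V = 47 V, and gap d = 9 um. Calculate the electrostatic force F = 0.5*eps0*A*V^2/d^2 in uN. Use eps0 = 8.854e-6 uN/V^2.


Step 1: Identify parameters.
eps0 = 8.854e-6 uN/V^2, A = 54995 um^2, V = 47 V, d = 9 um
Step 2: Compute V^2 = 47^2 = 2209
Step 3: Compute d^2 = 9^2 = 81
Step 4: F = 0.5 * 8.854e-6 * 54995 * 2209 / 81
F = 6.64 uN


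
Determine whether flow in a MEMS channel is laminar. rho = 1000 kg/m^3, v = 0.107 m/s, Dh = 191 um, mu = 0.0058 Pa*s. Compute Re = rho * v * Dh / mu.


Step 1: Convert Dh to meters: Dh = 191e-6 m
Step 2: Re = rho * v * Dh / mu
Re = 1000 * 0.107 * 191e-6 / 0.0058
Re = 3.524
Since Re = 3.524 is below ~2300, the flow is laminar.


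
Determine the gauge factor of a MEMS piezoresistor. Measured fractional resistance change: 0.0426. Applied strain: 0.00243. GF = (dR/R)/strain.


Step 1: Identify values.
dR/R = 0.0426, strain = 0.00243
Step 2: GF = (dR/R) / strain = 0.0426 / 0.00243
GF = 17.5


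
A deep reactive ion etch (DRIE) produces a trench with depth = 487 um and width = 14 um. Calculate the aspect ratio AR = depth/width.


Step 1: AR = depth / width
Step 2: AR = 487 / 14
AR = 34.8


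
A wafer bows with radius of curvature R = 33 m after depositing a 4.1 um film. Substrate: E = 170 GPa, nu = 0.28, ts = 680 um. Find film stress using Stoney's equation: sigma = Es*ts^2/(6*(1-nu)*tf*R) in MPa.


Step 1: Compute numerator: Es * ts^2 = 170 * 680^2 = 78608000 (GPa*um^2)
Step 2: Compute denominator (R in um): 6*(1-nu)*tf*R = 6*0.72*4.1*33e6 = 584496000.0 (um^2)
Step 3: sigma (GPa) = 78608000 / 584496000.0 = 1.34489e-01 GPa
Step 4: Convert to MPa (x1000): sigma = 134.5 MPa


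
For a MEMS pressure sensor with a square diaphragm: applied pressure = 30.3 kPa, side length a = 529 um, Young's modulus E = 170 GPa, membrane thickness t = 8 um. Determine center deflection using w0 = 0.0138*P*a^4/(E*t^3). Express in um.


Step 1: Convert pressure to compatible units (E is in GPa, so P in GPa).
P = 30.3 kPa = 30.3e-6 GPa
Step 2: Compute numerator: 0.0138 * P * a^4.
a^4 = 529^4 = 78310985281
numerator = 0.0138 * 30.3e-6 * 78310985281 = 3.2745e+04
Step 3: Compute denominator: E * t^3 = 170 * 8^3 = 87040
Step 4: w0 = numerator / denominator = 3.2745e+04 / 87040 = 0.3762 um


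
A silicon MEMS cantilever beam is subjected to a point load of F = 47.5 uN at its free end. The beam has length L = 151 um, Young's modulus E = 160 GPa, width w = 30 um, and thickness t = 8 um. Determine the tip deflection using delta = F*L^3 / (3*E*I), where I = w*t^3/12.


Step 1: Calculate the second moment of area.
I = w * t^3 / 12 = 30 * 8^3 / 12 = 1280.0 um^4
Step 2: Convert E to consistent units (1 GPa = 1000 uN/um^2).
E = 160 GPa = 160000 uN/um^2
Step 3: Calculate tip deflection.
delta = F * L^3 / (3 * E * I)
delta = 47.5 * 151^3 / (3 * 160000 * 1280.0)
delta = 0.2662 um


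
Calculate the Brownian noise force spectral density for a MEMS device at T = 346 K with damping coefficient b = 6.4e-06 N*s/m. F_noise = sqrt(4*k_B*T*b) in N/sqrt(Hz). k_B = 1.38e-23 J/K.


Step 1: Compute 4 * k_B * T * b
= 4 * 1.38e-23 * 346 * 6.4e-06
= 1.2223e-25 N^2/Hz
Step 2: F_noise = sqrt(1.2223e-25)
F_noise = 3.50e-13 N/sqrt(Hz)


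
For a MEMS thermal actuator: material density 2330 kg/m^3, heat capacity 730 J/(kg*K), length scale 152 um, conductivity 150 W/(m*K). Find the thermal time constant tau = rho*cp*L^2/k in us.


Step 1: Convert L to m: L = 152e-6 m
Step 2: L^2 = (152e-6)^2 = 2.3104e-08 m^2
Step 3: tau = 2330 * 730 * 2.3104e-08 / 150 = 2.6198396e-04 s
Step 4: Convert to microseconds (multiply by 1e6).
tau = 261.984 us


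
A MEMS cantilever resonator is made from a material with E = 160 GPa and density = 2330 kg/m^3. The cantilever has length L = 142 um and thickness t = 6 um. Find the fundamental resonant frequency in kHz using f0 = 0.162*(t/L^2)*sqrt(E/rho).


Step 1: Convert units to SI.
t_SI = 6e-6 m, L_SI = 142e-6 m
Step 2: Calculate sqrt(E/rho).
sqrt(160e9 / 2330) = 8286.71 m/s
Step 3: Compute f0.
f0 = 0.162 * 6e-6 / (142e-6)^2 * 8286.71 = 399458.5 Hz = 399.46 kHz


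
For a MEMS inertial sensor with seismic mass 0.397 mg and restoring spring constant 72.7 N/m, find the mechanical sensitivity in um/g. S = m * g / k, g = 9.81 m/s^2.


Step 1: Convert mass: m = 0.397 mg = 3.97e-07 kg
Step 2: S = m * g / k = 3.97e-07 * 9.81 / 72.7
Step 3: S = 5.36e-08 m/g
Step 4: Convert to um/g: S = 0.054 um/g


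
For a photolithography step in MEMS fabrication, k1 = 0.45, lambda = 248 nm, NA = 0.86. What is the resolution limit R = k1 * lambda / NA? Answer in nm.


Step 1: Identify values: k1 = 0.45, lambda = 248 nm, NA = 0.86
Step 2: R = k1 * lambda / NA
R = 0.45 * 248 / 0.86
R = 129.8 nm


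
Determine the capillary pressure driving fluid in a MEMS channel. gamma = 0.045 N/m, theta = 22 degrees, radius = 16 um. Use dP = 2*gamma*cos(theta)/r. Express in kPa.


Step 1: cos(22 deg) = 0.9272
Step 2: Convert r to m: r = 16e-6 m
Step 3: dP = 2 * 0.045 * 0.9272 / 16e-6 = 5215.5 Pa
Step 4: Convert Pa to kPa (divide by 1000).
dP = 5.22 kPa


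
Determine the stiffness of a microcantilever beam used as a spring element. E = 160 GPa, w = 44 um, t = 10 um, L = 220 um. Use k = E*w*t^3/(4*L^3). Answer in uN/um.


Step 1: Convert E to consistent units (1 GPa = 1000 uN/um^2).
E = 160 GPa = 160000 uN/um^2
Step 2: Compute t^3 = 10^3 = 1000
Step 3: Compute L^3 = 220^3 = 10648000
Step 4: k = 160000 * 44 * 1000 / (4 * 10648000)
k = 165.2893 uN/um


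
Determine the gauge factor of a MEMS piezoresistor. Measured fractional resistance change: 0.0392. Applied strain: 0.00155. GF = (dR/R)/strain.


Step 1: Identify values.
dR/R = 0.0392, strain = 0.00155
Step 2: GF = (dR/R) / strain = 0.0392 / 0.00155
GF = 25.3


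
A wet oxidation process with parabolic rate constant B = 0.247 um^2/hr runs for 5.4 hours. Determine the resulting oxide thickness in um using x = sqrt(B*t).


Step 1: Compute B*t = 0.247 * 5.4 = 1.3338
Step 2: x = sqrt(1.3338)
x = 1.155 um


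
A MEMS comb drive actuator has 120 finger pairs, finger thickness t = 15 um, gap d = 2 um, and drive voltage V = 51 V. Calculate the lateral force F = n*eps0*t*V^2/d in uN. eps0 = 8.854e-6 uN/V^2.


Step 1: Parameters: n=120, eps0=8.854e-6 uN/V^2, t=15 um, V=51 V, d=2 um
Step 2: V^2 = 2601
Step 3: F = 120 * 8.854e-6 * 15 * 2601 / 2
F = 20.726 uN


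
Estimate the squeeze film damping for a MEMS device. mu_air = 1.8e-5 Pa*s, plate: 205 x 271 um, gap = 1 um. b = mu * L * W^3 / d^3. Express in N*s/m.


Step 1: Convert to SI.
L = 205e-6 m, W = 271e-6 m, d = 1e-6 m
Step 2: W^3 = (271e-6)^3 = 1.99e-11 m^3
Step 3: d^3 = (1e-6)^3 = 1.00e-18 m^3
Step 4: b = 1.8e-5 * 205e-6 * 1.99e-11 / 1.00e-18
b = 7.34e-02 N*s/m


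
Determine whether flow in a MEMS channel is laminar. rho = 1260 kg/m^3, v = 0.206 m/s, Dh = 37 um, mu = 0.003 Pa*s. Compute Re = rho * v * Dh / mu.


Step 1: Convert Dh to meters: Dh = 37e-6 m
Step 2: Re = rho * v * Dh / mu
Re = 1260 * 0.206 * 37e-6 / 0.003
Re = 3.201
Since Re = 3.201 is below ~2300, the flow is laminar.


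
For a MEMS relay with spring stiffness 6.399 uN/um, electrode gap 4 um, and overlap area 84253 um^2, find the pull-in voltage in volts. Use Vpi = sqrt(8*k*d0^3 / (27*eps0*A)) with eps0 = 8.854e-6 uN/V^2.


Step 1: Compute numerator: 8 * k * d0^3 = 8 * 6.399 * 4^3 = 3276.288
Step 2: Compute denominator: 27 * eps0 * A = 27 * 8.854e-6 * 84253 = 20.141354
Step 3: Vpi = sqrt(3276.288 / 20.141354)
Vpi = 12.75 V


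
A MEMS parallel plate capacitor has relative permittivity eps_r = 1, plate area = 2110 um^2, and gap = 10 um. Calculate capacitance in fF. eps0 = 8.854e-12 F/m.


Step 1: Convert area to m^2: A = 2110e-12 m^2
Step 2: Convert gap to m: d = 10e-6 m
Step 3: C = eps0 * eps_r * A / d
C = 8.854e-12 * 1 * 2110e-12 / 10e-6
Step 4: Convert to fF (multiply by 1e15).
C = 1.87 fF


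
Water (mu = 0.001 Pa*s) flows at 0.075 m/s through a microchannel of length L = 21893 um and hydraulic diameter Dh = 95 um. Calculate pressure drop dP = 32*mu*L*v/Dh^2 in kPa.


Step 1: Convert to SI: L = 21893e-6 m, Dh = 95e-6 m
Step 2: dP = 32 * 0.001 * 21893e-6 * 0.075 / (95e-6)^2
Step 3: dP = 5821.96 Pa
Step 4: Convert to kPa: dP = 5.82 kPa


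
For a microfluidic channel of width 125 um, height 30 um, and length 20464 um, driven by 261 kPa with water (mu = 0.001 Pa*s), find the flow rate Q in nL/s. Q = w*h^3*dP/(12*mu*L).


Step 1: Convert all dimensions to SI (meters).
w = 125e-6 m, h = 30e-6 m, L = 20464e-6 m, dP = 261e3 Pa
Step 2: Q = w * h^3 * dP / (12 * mu * L)
Q = 125e-6 * (30e-6)^3 * 261e3 / (12 * 0.001 * 20464e-6) = 3.58709197e-09 m^3/s
Step 3: Convert Q from m^3/s to nL/s (1 m^3 = 1e12 nL, so multiply by 1e12).
Q = 3587.092 nL/s


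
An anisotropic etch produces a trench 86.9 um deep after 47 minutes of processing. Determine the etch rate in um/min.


Step 1: Etch rate = depth / time
Step 2: rate = 86.9 / 47
rate = 1.849 um/min


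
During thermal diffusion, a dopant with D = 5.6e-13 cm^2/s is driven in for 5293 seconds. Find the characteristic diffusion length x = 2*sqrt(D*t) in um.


Step 1: Compute D*t = 5.6e-13 * 5293 = 2.96408e-09 cm^2
Step 2: sqrt(D*t) = 5.44434e-05 cm
Step 3: x = 2 * 5.44434e-05 cm = 1.088868e-04 cm
Step 4: Convert to um (1 cm = 1e4 um): x = 1.089 um


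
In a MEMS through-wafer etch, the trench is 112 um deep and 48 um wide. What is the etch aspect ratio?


Step 1: AR = depth / width
Step 2: AR = 112 / 48
AR = 2.3


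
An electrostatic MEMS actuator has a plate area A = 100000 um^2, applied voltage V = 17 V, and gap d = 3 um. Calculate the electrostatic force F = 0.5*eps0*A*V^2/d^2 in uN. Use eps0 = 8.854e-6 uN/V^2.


Step 1: Identify parameters.
eps0 = 8.854e-6 uN/V^2, A = 100000 um^2, V = 17 V, d = 3 um
Step 2: Compute V^2 = 17^2 = 289
Step 3: Compute d^2 = 3^2 = 9
Step 4: F = 0.5 * 8.854e-6 * 100000 * 289 / 9
F = 14.216 uN


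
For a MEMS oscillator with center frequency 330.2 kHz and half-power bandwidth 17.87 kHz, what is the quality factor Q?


Step 1: Q = f0 / bandwidth
Step 2: Q = 330.2 / 17.87
Q = 18.5


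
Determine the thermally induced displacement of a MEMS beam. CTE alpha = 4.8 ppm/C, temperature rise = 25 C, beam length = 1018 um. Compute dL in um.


Step 1: Convert CTE: alpha = 4.8 ppm/C = 4.8e-6 /C
Step 2: dL = 4.8e-6 * 25 * 1018
dL = 0.1222 um


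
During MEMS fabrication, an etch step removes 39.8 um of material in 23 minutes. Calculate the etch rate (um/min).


Step 1: Etch rate = depth / time
Step 2: rate = 39.8 / 23
rate = 1.73 um/min


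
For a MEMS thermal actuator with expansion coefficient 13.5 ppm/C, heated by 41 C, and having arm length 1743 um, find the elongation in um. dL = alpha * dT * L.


Step 1: Convert CTE: alpha = 13.5 ppm/C = 13.5e-6 /C
Step 2: dL = 13.5e-6 * 41 * 1743
dL = 0.9648 um


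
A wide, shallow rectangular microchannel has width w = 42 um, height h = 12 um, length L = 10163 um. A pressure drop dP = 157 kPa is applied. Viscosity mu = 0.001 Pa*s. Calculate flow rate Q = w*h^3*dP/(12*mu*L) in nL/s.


Step 1: Convert all dimensions to SI (meters).
w = 42e-6 m, h = 12e-6 m, L = 10163e-6 m, dP = 157e3 Pa
Step 2: Q = w * h^3 * dP / (12 * mu * L)
Q = 42e-6 * (12e-6)^3 * 157e3 / (12 * 0.001 * 10163e-6) = 9.343068e-11 m^3/s
Step 3: Convert Q from m^3/s to nL/s (1 m^3 = 1e12 nL, so multiply by 1e12).
Q = 93.431 nL/s


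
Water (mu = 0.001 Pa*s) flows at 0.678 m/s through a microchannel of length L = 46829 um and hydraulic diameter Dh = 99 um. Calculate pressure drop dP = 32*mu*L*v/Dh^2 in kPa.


Step 1: Convert to SI: L = 46829e-6 m, Dh = 99e-6 m
Step 2: dP = 32 * 0.001 * 46829e-6 * 0.678 / (99e-6)^2
Step 3: dP = 103663.09 Pa
Step 4: Convert to kPa: dP = 103.66 kPa


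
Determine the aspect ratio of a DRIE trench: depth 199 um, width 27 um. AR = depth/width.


Step 1: AR = depth / width
Step 2: AR = 199 / 27
AR = 7.4


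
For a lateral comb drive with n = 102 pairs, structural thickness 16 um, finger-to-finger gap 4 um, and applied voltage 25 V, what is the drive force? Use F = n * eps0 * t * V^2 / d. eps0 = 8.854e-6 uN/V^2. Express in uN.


Step 1: Parameters: n=102, eps0=8.854e-6 uN/V^2, t=16 um, V=25 V, d=4 um
Step 2: V^2 = 625
Step 3: F = 102 * 8.854e-6 * 16 * 625 / 4
F = 2.258 uN


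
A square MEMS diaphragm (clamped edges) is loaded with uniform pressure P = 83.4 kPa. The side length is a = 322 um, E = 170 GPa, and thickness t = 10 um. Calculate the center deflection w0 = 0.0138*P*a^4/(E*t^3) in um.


Step 1: Convert pressure to compatible units (E is in GPa, so P in GPa).
P = 83.4 kPa = 83.4e-6 GPa
Step 2: Compute numerator: 0.0138 * P * a^4.
a^4 = 322^4 = 10750371856
numerator = 0.0138 * 83.4e-6 * 10750371856 = 1.2373e+04
Step 3: Compute denominator: E * t^3 = 170 * 10^3 = 170000
Step 4: w0 = numerator / denominator = 1.2373e+04 / 170000 = 0.0728 um


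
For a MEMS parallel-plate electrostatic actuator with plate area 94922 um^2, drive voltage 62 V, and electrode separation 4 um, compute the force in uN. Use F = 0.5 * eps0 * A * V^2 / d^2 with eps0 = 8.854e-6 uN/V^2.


Step 1: Identify parameters.
eps0 = 8.854e-6 uN/V^2, A = 94922 um^2, V = 62 V, d = 4 um
Step 2: Compute V^2 = 62^2 = 3844
Step 3: Compute d^2 = 4^2 = 16
Step 4: F = 0.5 * 8.854e-6 * 94922 * 3844 / 16
F = 100.958 uN


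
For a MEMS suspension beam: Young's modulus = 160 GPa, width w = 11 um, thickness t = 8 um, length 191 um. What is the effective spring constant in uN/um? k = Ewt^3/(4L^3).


Step 1: Convert E to consistent units (1 GPa = 1000 uN/um^2).
E = 160 GPa = 160000 uN/um^2
Step 2: Compute t^3 = 8^3 = 512
Step 3: Compute L^3 = 191^3 = 6967871
Step 4: k = 160000 * 11 * 512 / (4 * 6967871)
k = 32.3313 uN/um


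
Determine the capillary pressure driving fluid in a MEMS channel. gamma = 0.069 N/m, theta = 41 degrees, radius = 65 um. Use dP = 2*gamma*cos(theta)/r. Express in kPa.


Step 1: cos(41 deg) = 0.7547
Step 2: Convert r to m: r = 65e-6 m
Step 3: dP = 2 * 0.069 * 0.7547 / 65e-6 = 1602.3 Pa
Step 4: Convert Pa to kPa (divide by 1000).
dP = 1.6 kPa


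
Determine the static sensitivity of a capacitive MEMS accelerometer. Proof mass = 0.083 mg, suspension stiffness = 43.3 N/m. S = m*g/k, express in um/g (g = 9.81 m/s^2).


Step 1: Convert mass: m = 0.083 mg = 8.30e-08 kg
Step 2: S = m * g / k = 8.30e-08 * 9.81 / 43.3
Step 3: S = 1.88e-08 m/g
Step 4: Convert to um/g: S = 0.019 um/g


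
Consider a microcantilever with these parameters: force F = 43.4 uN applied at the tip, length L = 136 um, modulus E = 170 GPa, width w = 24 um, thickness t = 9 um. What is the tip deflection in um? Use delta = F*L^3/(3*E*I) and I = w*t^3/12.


Step 1: Calculate the second moment of area.
I = w * t^3 / 12 = 24 * 9^3 / 12 = 1458.0 um^4
Step 2: Convert E to consistent units (1 GPa = 1000 uN/um^2).
E = 170 GPa = 170000 uN/um^2
Step 3: Calculate tip deflection.
delta = F * L^3 / (3 * E * I)
delta = 43.4 * 136^3 / (3 * 170000 * 1458.0)
delta = 0.1468 um


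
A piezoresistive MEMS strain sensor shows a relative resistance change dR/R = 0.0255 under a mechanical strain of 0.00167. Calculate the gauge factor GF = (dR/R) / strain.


Step 1: Identify values.
dR/R = 0.0255, strain = 0.00167
Step 2: GF = (dR/R) / strain = 0.0255 / 0.00167
GF = 15.3


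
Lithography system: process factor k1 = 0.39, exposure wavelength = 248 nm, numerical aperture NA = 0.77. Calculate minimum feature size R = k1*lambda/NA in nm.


Step 1: Identify values: k1 = 0.39, lambda = 248 nm, NA = 0.77
Step 2: R = k1 * lambda / NA
R = 0.39 * 248 / 0.77
R = 125.6 nm


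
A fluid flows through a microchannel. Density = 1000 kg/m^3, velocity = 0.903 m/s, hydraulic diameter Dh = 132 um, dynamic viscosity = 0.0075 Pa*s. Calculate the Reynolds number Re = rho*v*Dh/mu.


Step 1: Convert Dh to meters: Dh = 132e-6 m
Step 2: Re = rho * v * Dh / mu
Re = 1000 * 0.903 * 132e-6 / 0.0075
Re = 15.893


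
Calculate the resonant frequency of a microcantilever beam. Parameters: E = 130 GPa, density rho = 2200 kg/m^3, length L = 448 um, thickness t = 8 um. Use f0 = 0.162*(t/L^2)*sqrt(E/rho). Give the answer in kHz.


Step 1: Convert units to SI.
t_SI = 8e-6 m, L_SI = 448e-6 m
Step 2: Calculate sqrt(E/rho).
sqrt(130e9 / 2200) = 7687.06 m/s
Step 3: Compute f0.
f0 = 0.162 * 8e-6 / (448e-6)^2 * 7687.06 = 49637.4 Hz = 49.64 kHz


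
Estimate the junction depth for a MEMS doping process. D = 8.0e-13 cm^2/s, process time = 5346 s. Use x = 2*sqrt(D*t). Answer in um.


Step 1: Compute D*t = 8.0e-13 * 5346 = 4.2768e-09 cm^2
Step 2: sqrt(D*t) = 6.53972e-05 cm
Step 3: x = 2 * 6.53972e-05 cm = 1.307944e-04 cm
Step 4: Convert to um (1 cm = 1e4 um): x = 1.308 um


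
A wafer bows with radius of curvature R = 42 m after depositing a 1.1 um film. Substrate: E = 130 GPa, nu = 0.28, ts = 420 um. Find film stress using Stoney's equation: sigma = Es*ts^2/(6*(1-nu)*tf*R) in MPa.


Step 1: Compute numerator: Es * ts^2 = 130 * 420^2 = 22932000 (GPa*um^2)
Step 2: Compute denominator (R in um): 6*(1-nu)*tf*R = 6*0.72*1.1*42e6 = 199584000.0 (um^2)
Step 3: sigma (GPa) = 22932000 / 199584000.0 = 1.14899e-01 GPa
Step 4: Convert to MPa (x1000): sigma = 114.9 MPa


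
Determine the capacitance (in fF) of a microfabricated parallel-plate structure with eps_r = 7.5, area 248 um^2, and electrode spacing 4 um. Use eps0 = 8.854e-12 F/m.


Step 1: Convert area to m^2: A = 248e-12 m^2
Step 2: Convert gap to m: d = 4e-6 m
Step 3: C = eps0 * eps_r * A / d
C = 8.854e-12 * 7.5 * 248e-12 / 4e-6
Step 4: Convert to fF (multiply by 1e15).
C = 4.12 fF


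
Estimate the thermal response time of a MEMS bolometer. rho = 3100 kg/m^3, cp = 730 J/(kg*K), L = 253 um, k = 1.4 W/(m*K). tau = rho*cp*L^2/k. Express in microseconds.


Step 1: Convert L to m: L = 253e-6 m
Step 2: L^2 = (253e-6)^2 = 6.4009e-08 m^2
Step 3: tau = 3100 * 730 * 6.4009e-08 / 1.4 = 1.0346597643e-01 s
Step 4: Convert to microseconds (multiply by 1e6).
tau = 103465.976 us


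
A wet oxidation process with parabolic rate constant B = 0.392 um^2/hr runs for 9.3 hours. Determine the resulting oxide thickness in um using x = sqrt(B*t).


Step 1: Compute B*t = 0.392 * 9.3 = 3.6456
Step 2: x = sqrt(3.6456)
x = 1.909 um


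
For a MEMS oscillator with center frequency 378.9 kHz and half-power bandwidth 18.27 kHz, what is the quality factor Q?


Step 1: Q = f0 / bandwidth
Step 2: Q = 378.9 / 18.27
Q = 20.7


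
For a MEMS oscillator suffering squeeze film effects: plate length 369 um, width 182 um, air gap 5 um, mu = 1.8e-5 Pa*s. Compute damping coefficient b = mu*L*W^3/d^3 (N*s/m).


Step 1: Convert to SI.
L = 369e-6 m, W = 182e-6 m, d = 5e-6 m
Step 2: W^3 = (182e-6)^3 = 6.03e-12 m^3
Step 3: d^3 = (5e-6)^3 = 1.25e-16 m^3
Step 4: b = 1.8e-5 * 369e-6 * 6.03e-12 / 1.25e-16
b = 3.20e-04 N*s/m


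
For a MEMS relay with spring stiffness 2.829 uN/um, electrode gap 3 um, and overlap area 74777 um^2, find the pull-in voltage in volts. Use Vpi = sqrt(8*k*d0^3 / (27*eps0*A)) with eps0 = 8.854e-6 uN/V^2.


Step 1: Compute numerator: 8 * k * d0^3 = 8 * 2.829 * 3^3 = 611.064
Step 2: Compute denominator: 27 * eps0 * A = 27 * 8.854e-6 * 74777 = 17.87604
Step 3: Vpi = sqrt(611.064 / 17.87604)
Vpi = 5.85 V


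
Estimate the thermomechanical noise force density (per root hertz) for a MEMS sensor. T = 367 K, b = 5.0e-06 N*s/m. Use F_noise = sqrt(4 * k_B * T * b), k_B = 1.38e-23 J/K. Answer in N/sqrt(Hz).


Step 1: Compute 4 * k_B * T * b
= 4 * 1.38e-23 * 367 * 5.0e-06
= 1.0129e-25 N^2/Hz
Step 2: F_noise = sqrt(1.0129e-25)
F_noise = 3.18e-13 N/sqrt(Hz)


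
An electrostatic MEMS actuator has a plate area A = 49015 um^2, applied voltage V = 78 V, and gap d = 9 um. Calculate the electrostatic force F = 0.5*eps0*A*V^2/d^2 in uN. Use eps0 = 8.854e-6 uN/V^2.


Step 1: Identify parameters.
eps0 = 8.854e-6 uN/V^2, A = 49015 um^2, V = 78 V, d = 9 um
Step 2: Compute V^2 = 78^2 = 6084
Step 3: Compute d^2 = 9^2 = 81
Step 4: F = 0.5 * 8.854e-6 * 49015 * 6084 / 81
F = 16.298 uN


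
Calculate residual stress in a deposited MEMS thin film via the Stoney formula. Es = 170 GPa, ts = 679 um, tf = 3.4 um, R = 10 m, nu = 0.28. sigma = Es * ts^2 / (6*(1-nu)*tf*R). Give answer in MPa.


Step 1: Compute numerator: Es * ts^2 = 170 * 679^2 = 78376970 (GPa*um^2)
Step 2: Compute denominator (R in um): 6*(1-nu)*tf*R = 6*0.72*3.4*10e6 = 146880000.0 (um^2)
Step 3: sigma (GPa) = 78376970 / 146880000.0 = 5.33612e-01 GPa
Step 4: Convert to MPa (x1000): sigma = 533.6 MPa


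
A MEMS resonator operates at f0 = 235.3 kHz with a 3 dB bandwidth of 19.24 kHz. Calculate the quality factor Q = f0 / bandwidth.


Step 1: Q = f0 / bandwidth
Step 2: Q = 235.3 / 19.24
Q = 12.2


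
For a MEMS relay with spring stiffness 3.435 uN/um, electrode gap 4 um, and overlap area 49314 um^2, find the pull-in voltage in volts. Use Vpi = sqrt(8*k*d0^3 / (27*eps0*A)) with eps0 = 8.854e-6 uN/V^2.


Step 1: Compute numerator: 8 * k * d0^3 = 8 * 3.435 * 4^3 = 1758.72
Step 2: Compute denominator: 27 * eps0 * A = 27 * 8.854e-6 * 49314 = 11.788906
Step 3: Vpi = sqrt(1758.72 / 11.788906)
Vpi = 12.21 V


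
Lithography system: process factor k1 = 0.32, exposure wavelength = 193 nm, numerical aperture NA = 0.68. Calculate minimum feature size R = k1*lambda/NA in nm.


Step 1: Identify values: k1 = 0.32, lambda = 193 nm, NA = 0.68
Step 2: R = k1 * lambda / NA
R = 0.32 * 193 / 0.68
R = 90.8 nm


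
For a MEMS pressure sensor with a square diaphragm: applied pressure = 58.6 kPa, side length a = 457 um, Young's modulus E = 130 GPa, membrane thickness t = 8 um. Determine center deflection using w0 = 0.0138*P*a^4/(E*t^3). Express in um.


Step 1: Convert pressure to compatible units (E is in GPa, so P in GPa).
P = 58.6 kPa = 58.6e-6 GPa
Step 2: Compute numerator: 0.0138 * P * a^4.
a^4 = 457^4 = 43617904801
numerator = 0.0138 * 58.6e-6 * 43617904801 = 3.52729e+04
Step 3: Compute denominator: E * t^3 = 130 * 8^3 = 66560
Step 4: w0 = numerator / denominator = 3.52729e+04 / 66560 = 0.5299 um


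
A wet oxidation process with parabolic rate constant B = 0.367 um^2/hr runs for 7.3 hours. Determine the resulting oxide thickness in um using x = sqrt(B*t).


Step 1: Compute B*t = 0.367 * 7.3 = 2.6791
Step 2: x = sqrt(2.6791)
x = 1.637 um


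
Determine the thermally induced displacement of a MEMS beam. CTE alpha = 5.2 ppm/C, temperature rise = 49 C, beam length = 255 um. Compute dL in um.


Step 1: Convert CTE: alpha = 5.2 ppm/C = 5.2e-6 /C
Step 2: dL = 5.2e-6 * 49 * 255
dL = 0.065 um


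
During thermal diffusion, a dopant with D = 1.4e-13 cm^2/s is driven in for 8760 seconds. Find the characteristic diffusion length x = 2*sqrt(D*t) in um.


Step 1: Compute D*t = 1.4e-13 * 8760 = 1.2264e-09 cm^2
Step 2: sqrt(D*t) = 3.5e-05 cm
Step 3: x = 2 * 3.5e-05 cm = 7e-05 cm
Step 4: Convert to um (1 cm = 1e4 um): x = 0.7 um


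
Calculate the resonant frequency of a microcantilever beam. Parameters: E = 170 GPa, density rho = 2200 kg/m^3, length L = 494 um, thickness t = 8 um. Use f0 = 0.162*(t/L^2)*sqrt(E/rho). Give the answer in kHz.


Step 1: Convert units to SI.
t_SI = 8e-6 m, L_SI = 494e-6 m
Step 2: Calculate sqrt(E/rho).
sqrt(170e9 / 2200) = 8790.49 m/s
Step 3: Compute f0.
f0 = 0.162 * 8e-6 / (494e-6)^2 * 8790.49 = 46683.6 Hz = 46.68 kHz
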